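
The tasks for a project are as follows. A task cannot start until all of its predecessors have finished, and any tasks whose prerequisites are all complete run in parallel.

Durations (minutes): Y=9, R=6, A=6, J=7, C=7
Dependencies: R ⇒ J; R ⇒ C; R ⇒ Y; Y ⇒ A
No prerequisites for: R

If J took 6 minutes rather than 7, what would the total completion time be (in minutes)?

21

Baseline: R→Y→A = 6+9+6 = 21 → 21 minutes.
The longest path through J is only 13 minutes, so J has float 8.
The critical path is still R→Y→A; finish is now 21 minutes.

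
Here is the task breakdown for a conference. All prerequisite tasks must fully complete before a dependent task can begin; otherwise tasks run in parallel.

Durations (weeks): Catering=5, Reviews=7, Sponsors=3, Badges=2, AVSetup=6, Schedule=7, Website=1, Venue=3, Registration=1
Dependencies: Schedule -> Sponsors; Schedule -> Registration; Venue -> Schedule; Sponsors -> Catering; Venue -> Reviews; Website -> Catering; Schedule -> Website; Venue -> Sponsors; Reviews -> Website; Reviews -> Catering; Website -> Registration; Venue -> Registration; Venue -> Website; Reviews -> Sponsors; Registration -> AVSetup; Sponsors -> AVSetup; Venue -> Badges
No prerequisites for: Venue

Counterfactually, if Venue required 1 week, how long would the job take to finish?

17

Actual critical path: Venue→Reviews→Sponsors→AVSetup = 3+7+3+6 = 19 ⇒ 19 weeks.
Since Venue is critical, the -2 change carries straight to that chain (now 17 weeks).
The critical path is still Venue→Reviews→Sponsors→AVSetup; finish is now 17 weeks.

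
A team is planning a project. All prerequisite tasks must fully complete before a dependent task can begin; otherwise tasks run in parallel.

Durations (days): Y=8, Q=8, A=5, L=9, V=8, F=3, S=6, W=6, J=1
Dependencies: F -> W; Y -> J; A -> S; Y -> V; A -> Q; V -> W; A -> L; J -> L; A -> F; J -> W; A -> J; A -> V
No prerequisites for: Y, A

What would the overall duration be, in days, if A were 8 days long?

22

Actual critical path: Y→V→W = 8+8+6 = 22 ⇒ 22 days.
The longest path through A is only 19 days, so A has float 3.
The critical path is still Y→V→W; finish is now 22 days.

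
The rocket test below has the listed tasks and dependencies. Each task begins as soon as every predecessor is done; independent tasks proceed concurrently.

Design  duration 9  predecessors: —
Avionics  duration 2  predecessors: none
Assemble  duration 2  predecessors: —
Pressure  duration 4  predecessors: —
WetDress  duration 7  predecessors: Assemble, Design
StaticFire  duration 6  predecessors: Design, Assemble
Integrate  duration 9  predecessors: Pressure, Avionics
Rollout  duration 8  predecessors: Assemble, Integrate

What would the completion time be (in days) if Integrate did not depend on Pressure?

Original critical path: Pressure→Integrate→Rollout = 4+9+8 = 21 ⇒ 21 days.
Without Pressure→Integrate, Integrate's earliest start moves from 4 to 2.
After: Avionics→Integrate→Rollout = 2+9+8 = 19 → 19 days.

19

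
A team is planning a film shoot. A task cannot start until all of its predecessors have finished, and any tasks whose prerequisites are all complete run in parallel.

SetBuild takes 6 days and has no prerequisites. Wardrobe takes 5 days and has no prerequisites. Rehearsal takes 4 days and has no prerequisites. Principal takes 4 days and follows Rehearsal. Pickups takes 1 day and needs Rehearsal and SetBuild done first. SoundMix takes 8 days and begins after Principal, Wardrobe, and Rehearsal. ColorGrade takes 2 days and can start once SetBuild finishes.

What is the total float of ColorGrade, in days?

8

Rehearsal→Principal→SoundMix = 4+4+8 = 16 sets the makespan at 16 days.
ColorGrade finishes as early as 8 and must finish by 16.
So ColorGrade can slip 16 − 8 = 8 days.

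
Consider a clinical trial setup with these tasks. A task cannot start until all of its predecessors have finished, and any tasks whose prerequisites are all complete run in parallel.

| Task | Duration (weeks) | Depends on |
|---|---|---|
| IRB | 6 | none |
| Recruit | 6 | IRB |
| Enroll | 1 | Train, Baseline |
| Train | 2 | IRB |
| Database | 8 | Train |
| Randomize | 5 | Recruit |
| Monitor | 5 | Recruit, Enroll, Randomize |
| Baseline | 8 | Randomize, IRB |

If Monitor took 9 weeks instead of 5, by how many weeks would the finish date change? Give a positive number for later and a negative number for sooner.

4

Critical path before the change: IRB→Recruit→Randomize→Baseline→Enroll→Monitor = 6+6+5+8+1+5 = 31 giving 31 weeks.
Monitor is on the critical path; changing it to 9 makes that path 35 weeks.
The critical path is still IRB→Recruit→Randomize→Baseline→Enroll→Monitor; finish is now 35 weeks.
Change in finish: 35 − 31 = +4 weeks.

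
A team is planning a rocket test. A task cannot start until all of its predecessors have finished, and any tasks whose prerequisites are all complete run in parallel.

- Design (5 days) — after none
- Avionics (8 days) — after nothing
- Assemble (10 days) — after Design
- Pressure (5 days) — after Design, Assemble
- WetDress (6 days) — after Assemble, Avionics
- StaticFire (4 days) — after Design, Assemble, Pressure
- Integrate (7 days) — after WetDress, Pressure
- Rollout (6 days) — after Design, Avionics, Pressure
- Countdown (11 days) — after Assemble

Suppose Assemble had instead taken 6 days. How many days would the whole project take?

24

Actual critical path: Design→Assemble→WetDress→Integrate = 5+10+6+7 = 28 ⇒ 28 days.
Since Assemble is critical, the -4 change carries straight to that chain (now 24 days).
That remains the longest chain; total 24 days.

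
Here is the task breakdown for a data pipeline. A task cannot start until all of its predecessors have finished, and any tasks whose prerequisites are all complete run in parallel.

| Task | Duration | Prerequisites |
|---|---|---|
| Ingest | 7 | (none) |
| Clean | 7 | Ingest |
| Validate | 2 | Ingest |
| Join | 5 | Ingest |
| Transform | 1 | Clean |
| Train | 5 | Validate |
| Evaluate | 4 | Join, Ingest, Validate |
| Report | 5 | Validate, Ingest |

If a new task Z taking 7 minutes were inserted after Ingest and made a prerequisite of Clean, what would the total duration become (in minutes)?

Originally the schedule takes 16 minutes.
With Z inserted, Clean now waits for max(Ingest, Z).
New critical path: Ingest→Z→Clean→Transform = 7+7+7+1 = 22 ⇒ 22 minutes.

22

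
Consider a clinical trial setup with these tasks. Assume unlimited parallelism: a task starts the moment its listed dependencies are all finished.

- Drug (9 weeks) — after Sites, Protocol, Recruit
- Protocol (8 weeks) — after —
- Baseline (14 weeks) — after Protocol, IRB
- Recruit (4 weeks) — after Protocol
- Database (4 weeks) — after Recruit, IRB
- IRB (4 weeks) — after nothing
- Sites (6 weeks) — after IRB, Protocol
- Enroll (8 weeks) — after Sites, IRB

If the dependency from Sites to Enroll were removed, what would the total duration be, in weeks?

Original critical path: Protocol→Sites→Drug = 8+6+9 = 23 ⇒ 23 weeks.
Without Sites→Enroll, Enroll's earliest start moves from 14 to 4.
The longest chain is now Protocol→Sites→Drug = 8+6+9 = 23, so the clinical trial setup takes 23 weeks.

23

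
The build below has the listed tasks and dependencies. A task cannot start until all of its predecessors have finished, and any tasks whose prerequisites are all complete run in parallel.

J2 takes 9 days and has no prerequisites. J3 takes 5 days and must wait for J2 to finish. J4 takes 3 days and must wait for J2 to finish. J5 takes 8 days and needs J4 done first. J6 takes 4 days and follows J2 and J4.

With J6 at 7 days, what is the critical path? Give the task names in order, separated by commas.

J2, J4, J5

Actual critical path: J2→J4→J5 = 9+3+8 = 20 ⇒ 20 days.
J6 has 4 days of float (longest path through it is 16).
That remains the longest chain; total 20 days.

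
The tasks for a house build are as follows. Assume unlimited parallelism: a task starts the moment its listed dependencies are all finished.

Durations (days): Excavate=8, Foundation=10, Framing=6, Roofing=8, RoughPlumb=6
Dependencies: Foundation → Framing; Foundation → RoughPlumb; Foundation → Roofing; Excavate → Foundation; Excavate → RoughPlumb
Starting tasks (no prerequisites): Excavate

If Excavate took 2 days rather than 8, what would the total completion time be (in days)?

As given, the longest chain is Excavate→Foundation→Roofing = 8+10+8 = 26, so the finish is 26 days.
Excavate lies on that path, so at 2 days the path becomes 20 days.
No other chain overtakes it, so the finish is 20 days.

20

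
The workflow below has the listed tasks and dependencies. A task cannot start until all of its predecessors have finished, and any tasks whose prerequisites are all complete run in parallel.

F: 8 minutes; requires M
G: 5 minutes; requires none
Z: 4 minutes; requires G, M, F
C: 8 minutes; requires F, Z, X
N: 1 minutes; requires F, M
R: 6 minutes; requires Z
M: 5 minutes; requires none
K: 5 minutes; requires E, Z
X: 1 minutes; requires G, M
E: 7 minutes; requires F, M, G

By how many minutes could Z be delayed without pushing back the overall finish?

0

Critical path: M→F→Z→C = 5+8+4+8 = 25, so the finish is 25 minutes.
The longest chain containing Z totals 25 minutes.
Float = 25 − 25 = 0.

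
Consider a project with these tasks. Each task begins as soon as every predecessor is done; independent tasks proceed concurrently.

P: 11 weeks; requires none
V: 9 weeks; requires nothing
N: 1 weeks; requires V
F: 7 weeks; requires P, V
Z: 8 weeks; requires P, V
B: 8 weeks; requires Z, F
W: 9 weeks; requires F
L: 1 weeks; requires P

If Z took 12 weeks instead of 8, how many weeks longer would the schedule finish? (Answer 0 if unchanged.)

4

Actual critical path: P→Z→B = 11+8+8 = 27 ⇒ 27 weeks.
Since Z is critical, the +4 change carries straight to that chain (now 31 weeks).
The critical path is still P→Z→B; finish is now 31 weeks.
Change in finish: 31 − 27 = +4 weeks.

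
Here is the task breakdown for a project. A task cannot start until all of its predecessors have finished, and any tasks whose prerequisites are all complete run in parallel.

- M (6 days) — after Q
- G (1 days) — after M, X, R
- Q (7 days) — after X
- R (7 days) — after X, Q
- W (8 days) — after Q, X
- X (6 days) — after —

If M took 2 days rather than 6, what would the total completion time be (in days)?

21

Critical path before the change: X→Q→W = 6+7+8 = 21 giving 21 days.
M has 1 day of float (longest path through it is 20).
The critical path is still X→Q→W; finish is now 21 days.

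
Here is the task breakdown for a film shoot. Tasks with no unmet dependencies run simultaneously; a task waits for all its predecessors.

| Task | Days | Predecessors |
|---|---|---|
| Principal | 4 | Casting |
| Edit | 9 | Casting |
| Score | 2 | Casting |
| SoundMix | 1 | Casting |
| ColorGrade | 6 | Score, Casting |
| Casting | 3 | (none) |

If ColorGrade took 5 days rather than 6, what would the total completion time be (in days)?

Baseline: Casting→Edit = 3+9 = 12 → 12 days.
ColorGrade has 1 day of float (longest path through it is 11).
No other chain overtakes it, so the finish is 12 days.

12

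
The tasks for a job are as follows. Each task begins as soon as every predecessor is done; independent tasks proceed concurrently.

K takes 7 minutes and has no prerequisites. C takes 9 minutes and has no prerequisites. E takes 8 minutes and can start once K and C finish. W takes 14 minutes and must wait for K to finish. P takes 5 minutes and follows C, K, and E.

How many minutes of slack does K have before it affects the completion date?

Critical path: C→E→P = 9+8+5 = 22, so the finish is 22 minutes.
Longest path through K: 21 minutes (earliest finish 7, latest finish 8).
So K can slip 8 − 7 = 1 minute.

1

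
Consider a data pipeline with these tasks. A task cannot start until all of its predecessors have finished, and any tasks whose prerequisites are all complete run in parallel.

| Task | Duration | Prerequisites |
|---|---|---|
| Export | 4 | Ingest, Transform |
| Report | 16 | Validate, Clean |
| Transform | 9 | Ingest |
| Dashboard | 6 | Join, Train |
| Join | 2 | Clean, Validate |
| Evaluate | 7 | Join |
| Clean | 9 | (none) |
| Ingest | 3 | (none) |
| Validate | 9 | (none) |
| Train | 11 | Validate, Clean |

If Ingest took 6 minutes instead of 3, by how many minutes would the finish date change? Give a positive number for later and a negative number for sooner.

0

Critical path before the change: Clean→Train→Dashboard = 9+11+6 = 26 giving 26 minutes.
Ingest has 10 minutes of float (longest path through it is 16).
That remains the longest chain; total 26 minutes.
Change in finish: 26 − 26 = +0 minutes.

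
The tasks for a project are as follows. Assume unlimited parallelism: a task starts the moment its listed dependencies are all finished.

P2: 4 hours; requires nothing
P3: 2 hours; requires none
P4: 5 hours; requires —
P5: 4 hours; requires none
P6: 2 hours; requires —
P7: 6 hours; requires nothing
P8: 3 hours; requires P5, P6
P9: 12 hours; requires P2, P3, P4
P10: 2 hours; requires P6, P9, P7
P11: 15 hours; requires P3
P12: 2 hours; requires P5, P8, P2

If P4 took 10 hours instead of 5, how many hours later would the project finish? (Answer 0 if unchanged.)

5

The binding path is P4→P9→P10 = 5+12+2 = 19; finish at 19 hours.
P4 is on the critical path; changing it to 10 makes that path 24 hours.
That remains the longest chain; total 24 hours.
Change in finish: 24 − 19 = +5 hours.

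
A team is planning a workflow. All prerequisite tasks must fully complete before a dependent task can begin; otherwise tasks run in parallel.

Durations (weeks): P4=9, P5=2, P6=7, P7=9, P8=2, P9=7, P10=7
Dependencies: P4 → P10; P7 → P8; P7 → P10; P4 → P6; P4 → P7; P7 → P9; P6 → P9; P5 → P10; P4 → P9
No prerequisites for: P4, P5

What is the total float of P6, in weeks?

Critical path: P4→P7→P9 = 9+9+7 = 25, so the finish is 25 weeks.
Longest path through P6: 23 weeks (earliest finish 16, latest finish 18).
Slack of P6 = 11 − 9 = 2 weeks.

2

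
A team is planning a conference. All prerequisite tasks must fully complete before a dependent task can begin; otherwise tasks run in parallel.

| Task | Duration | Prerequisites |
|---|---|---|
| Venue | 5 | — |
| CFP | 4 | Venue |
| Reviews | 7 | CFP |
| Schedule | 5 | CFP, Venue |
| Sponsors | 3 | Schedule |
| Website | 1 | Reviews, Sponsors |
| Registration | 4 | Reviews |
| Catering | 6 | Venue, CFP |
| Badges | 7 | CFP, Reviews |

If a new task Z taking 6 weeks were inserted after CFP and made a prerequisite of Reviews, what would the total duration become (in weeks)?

29

Originally the plan takes 23 weeks.
With Z inserted, Reviews now waits for max(CFP, Z).
New critical path: Venue→CFP→Z→Reviews→Badges = 5+4+6+7+7 = 29 ⇒ 29 weeks.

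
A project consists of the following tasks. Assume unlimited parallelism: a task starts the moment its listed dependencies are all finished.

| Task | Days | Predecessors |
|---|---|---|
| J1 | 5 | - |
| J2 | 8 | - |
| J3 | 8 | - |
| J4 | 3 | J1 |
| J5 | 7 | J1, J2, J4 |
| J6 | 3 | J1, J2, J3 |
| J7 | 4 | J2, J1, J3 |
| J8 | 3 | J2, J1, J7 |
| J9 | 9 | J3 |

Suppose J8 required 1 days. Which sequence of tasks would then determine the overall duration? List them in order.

Critical path before the change: J3→J9 = 8+9 = 17 giving 17 days.
J8 has 2 days of float (longest path through it is 15).
No other chain overtakes it, so the finish is 17 days.

J3, J9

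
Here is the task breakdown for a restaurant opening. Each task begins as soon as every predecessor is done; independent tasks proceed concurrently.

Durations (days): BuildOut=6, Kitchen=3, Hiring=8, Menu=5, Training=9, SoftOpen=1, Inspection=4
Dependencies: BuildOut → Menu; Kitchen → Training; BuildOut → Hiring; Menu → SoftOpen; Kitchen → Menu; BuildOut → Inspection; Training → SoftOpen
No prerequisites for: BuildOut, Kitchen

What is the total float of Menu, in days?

2

BuildOut→Hiring = 6+8 = 14 sets the makespan at 14 days.
Longest path through Menu: 12 days (earliest finish 11, latest finish 13).
Slack of Menu = 8 − 6 = 2 days.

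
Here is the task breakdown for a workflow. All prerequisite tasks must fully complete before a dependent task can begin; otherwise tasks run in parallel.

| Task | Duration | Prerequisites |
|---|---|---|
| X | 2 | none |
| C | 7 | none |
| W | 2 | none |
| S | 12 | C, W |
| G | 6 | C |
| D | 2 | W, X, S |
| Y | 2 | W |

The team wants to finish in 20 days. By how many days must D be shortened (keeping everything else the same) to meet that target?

Current finish: 21 days; target: 20.
D is on every critical path, so each day cut from D cuts the finish by one (this holds down to a finish of 20).
Need 21 − 20 = 1 day off D → D becomes 1 day, finish becomes 20.

1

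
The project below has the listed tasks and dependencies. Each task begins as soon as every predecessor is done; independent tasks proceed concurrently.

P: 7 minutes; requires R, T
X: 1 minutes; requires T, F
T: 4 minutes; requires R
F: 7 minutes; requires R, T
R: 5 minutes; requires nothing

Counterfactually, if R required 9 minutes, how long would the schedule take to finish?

Baseline: R→T→F→X = 5+4+7+1 = 17 → 17 minutes.
R is on the critical path; changing it to 9 makes that path 21 minutes.
No other chain overtakes it, so the finish is 21 minutes.

21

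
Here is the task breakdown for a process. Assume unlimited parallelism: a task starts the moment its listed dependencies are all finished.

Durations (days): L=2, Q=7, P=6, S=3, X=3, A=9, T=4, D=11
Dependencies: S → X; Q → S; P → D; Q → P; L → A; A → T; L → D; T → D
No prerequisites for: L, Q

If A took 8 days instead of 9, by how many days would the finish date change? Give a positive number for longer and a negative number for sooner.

-1

Critical path before the change: L→A→T→D = 2+9+4+11 = 26 giving 26 days.
Since A is critical, the -1 change carries straight to that chain (now 25 days).
The critical path is still L→A→T→D; finish is now 25 days.
Change in finish: 25 − 26 = -1 days.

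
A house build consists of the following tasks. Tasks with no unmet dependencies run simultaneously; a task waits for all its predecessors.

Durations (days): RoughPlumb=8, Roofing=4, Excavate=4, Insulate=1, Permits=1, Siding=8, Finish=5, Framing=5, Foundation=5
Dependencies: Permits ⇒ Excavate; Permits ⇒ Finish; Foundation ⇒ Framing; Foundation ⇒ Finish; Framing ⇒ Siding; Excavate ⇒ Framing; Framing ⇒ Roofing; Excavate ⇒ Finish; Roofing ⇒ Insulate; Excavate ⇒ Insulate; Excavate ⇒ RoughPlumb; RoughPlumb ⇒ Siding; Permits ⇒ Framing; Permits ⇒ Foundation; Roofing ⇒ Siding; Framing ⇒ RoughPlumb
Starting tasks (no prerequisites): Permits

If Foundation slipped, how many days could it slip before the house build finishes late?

Permits→Foundation→Framing→RoughPlumb→Siding = 1+5+5+8+8 = 27 sets the makespan at 27 days.
Foundation finishes as early as 6 and must finish by 6.
So Foundation can slip 6 − 6 = 0 days.

0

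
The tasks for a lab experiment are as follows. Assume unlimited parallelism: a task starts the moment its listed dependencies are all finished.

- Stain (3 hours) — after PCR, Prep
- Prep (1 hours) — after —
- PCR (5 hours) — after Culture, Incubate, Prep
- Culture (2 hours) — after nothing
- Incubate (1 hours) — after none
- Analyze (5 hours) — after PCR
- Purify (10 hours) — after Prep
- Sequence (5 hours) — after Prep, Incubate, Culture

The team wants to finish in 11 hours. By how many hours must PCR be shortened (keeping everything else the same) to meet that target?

1

Current finish: 12 hours; target: 11.
PCR is on every critical path, so each hour cut from PCR cuts the finish by one (this holds down to a finish of 11).
Need 12 − 11 = 1 hour off PCR → PCR becomes 4 hours, finish becomes 11.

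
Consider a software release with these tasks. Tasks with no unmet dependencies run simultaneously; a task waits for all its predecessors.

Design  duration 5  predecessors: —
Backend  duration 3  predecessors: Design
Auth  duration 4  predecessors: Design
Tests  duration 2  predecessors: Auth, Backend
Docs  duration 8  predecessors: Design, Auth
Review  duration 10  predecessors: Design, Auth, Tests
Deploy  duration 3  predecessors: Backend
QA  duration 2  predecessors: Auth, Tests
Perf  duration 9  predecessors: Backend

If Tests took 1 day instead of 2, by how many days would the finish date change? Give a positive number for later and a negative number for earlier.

Baseline: Design→Auth→Tests→Review = 5+4+2+10 = 21 → 21 days.
Tests lies on that path, so at 1 day the path becomes 20 days.
No other chain overtakes it, so the finish is 20 days.
Change in finish: 20 − 21 = -1 days.

-1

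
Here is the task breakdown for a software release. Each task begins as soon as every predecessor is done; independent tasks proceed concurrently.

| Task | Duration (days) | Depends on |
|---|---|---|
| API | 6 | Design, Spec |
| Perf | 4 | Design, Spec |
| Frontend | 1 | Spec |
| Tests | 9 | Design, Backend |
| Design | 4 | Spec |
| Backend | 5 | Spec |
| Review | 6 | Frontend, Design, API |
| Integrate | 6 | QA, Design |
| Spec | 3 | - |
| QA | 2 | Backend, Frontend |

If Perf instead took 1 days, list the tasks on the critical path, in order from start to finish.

The binding path is Spec→Design→API→Review = 3+4+6+6 = 19; finish at 19 days.
The longest path through Perf is only 11 days, so Perf has float 8.
The critical path is still Spec→Design→API→Review; finish is now 19 days.

Spec, Design, API, Review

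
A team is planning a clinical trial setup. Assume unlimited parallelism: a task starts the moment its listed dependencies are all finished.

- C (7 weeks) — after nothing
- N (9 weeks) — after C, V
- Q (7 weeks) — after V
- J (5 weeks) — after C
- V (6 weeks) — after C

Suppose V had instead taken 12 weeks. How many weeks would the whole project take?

28

Baseline: C→V→N = 7+6+9 = 22 → 22 weeks.
V lies on that path, so at 12 weeks the path becomes 28 weeks.
No other chain overtakes it, so the finish is 28 weeks.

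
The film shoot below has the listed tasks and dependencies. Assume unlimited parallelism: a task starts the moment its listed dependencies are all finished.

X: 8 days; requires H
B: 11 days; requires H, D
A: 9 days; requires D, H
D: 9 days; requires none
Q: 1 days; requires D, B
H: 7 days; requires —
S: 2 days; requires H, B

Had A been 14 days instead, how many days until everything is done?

Critical path before the change: D→B→S = 9+11+2 = 22 giving 22 days.
A is off the critical path — its longest chain is 18 days, giving 4 of slack.
The binding chain switches to D→A = 9+14 = 23; finish 23 days.

23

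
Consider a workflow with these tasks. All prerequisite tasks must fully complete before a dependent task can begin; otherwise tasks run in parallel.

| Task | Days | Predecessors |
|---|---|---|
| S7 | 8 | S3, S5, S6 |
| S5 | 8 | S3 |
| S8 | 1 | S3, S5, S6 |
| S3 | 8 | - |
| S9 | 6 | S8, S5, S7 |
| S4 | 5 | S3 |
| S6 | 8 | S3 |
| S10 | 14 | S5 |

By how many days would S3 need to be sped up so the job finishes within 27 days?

Current finish: 30 days; target: 27.
S3 is on every critical path, so each day cut from S3 cuts the finish by one (this holds down to a finish of 23).
Need 30 − 27 = 3 days off S3 → S3 becomes 5 days, finish becomes 27.

3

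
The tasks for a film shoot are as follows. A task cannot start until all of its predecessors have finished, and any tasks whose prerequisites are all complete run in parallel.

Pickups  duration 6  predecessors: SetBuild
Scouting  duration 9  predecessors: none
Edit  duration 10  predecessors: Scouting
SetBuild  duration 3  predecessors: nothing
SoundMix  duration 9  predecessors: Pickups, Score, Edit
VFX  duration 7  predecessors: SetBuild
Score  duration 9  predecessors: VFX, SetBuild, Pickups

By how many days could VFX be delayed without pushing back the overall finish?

0

Scouting→Edit→SoundMix = 9+10+9 = 28 sets the makespan at 28 days.
VFX finishes as early as 10 and must finish by 10.
Float = 28 − 28 = 0.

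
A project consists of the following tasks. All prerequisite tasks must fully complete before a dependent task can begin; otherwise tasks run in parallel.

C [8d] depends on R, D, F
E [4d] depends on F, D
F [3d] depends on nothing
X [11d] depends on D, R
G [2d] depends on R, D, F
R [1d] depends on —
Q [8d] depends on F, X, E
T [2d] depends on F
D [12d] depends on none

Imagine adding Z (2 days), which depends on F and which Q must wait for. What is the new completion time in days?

Originally the project takes 31 days.
With Z inserted, Q now waits for max(F, X, E, Z).
New critical path: D→X→Q = 12+11+8 = 31 ⇒ 31 days.

31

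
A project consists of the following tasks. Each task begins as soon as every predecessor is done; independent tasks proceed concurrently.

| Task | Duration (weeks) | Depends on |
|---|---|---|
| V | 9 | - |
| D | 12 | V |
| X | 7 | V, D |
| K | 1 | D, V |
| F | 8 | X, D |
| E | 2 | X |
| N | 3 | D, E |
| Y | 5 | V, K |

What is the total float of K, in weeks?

V→D→X→F = 9+12+7+8 = 36 sets the makespan at 36 weeks.
K finishes as early as 22 and must finish by 31.
Float = 36 − 27 = 9.

9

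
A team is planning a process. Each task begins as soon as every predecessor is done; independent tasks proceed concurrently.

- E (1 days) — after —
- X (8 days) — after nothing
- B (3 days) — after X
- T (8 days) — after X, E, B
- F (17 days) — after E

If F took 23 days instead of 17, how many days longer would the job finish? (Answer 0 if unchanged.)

Actual critical path: X→B→T = 8+3+8 = 19 ⇒ 19 days.
F has 1 day of float (longest path through it is 18).
New critical path: E→F = 1+23 = 24 ⇒ 24 days.
Change in finish: 24 − 19 = +5 days.

5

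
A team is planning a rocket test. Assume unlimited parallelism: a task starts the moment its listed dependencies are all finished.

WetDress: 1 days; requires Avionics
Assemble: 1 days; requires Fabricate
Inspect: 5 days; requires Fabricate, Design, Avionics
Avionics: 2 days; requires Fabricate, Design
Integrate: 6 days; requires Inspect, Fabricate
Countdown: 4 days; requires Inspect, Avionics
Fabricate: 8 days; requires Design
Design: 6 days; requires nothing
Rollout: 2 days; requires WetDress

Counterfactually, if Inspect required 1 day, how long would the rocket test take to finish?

23

Baseline: Design→Fabricate→Avionics→Inspect→Integrate = 6+8+2+5+6 = 27 → 27 days.
Since Inspect is critical, the -4 change carries straight to that chain (now 23 days).
The critical path is still Design→Fabricate→Avionics→Inspect→Integrate; finish is now 23 days.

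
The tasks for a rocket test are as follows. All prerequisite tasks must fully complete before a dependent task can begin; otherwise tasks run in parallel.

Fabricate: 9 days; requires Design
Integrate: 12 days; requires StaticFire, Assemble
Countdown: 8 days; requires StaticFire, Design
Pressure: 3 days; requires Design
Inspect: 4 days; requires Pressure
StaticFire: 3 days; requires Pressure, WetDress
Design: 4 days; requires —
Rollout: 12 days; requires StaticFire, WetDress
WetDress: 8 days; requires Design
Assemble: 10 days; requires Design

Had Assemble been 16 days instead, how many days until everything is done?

Actual critical path: Design→WetDress→StaticFire→Integrate = 4+8+3+12 = 27 ⇒ 27 days.
The longest path through Assemble is only 26 days, so Assemble has float 1.
The binding chain switches to Design→Assemble→Integrate = 4+16+12 = 32; finish 32 days.

32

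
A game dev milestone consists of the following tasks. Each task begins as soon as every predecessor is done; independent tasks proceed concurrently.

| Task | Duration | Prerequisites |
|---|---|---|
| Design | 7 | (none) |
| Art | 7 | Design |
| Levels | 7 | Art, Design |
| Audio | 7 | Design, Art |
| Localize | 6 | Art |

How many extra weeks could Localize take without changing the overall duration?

Critical path: Design→Art→Levels = 7+7+7 = 21, so the finish is 21 weeks.
The longest chain containing Localize totals 20 weeks.
So Localize can slip 21 − 20 = 1 week.

1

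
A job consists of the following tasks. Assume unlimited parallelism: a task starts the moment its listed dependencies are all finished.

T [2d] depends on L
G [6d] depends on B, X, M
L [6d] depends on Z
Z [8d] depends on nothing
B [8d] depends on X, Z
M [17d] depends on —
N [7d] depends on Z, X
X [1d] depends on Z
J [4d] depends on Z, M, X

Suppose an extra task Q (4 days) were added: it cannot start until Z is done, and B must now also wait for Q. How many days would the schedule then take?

Originally the schedule takes 23 days.
With Q inserted, B now waits for max(X, Z, Q).
New critical path: Z→Q→B→G = 8+4+8+6 = 26 ⇒ 26 days.

26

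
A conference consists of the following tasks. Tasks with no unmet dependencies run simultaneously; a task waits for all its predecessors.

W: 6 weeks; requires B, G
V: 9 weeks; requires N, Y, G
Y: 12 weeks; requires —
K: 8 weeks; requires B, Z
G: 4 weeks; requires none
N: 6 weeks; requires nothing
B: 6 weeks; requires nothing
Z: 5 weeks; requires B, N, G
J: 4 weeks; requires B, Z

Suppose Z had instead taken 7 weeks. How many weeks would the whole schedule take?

21

The binding path is Y→V = 12+9 = 21; finish at 21 weeks.
Z is off the critical path — its longest chain is 19 weeks, giving 2 of slack.
That remains the longest chain; total 21 weeks.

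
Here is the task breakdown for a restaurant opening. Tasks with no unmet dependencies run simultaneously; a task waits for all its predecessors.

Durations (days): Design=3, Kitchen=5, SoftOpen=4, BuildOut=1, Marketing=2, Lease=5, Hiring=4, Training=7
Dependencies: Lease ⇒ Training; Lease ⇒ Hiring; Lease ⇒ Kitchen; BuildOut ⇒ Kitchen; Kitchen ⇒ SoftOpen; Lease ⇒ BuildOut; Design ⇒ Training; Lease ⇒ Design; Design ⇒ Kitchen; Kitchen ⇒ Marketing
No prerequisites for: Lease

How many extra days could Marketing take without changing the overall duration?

The longest chain is Lease→Design→Kitchen→SoftOpen = 5+3+5+4 = 17; overall finish 17 days.
Marketing finishes as early as 15 and must finish by 17.
Float = 17 − 15 = 2.

2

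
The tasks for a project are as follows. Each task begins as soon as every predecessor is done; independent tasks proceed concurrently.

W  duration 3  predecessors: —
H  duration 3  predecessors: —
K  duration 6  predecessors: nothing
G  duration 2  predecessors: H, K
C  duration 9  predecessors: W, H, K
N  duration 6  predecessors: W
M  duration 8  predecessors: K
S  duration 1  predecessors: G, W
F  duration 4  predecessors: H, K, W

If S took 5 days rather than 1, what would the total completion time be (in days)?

15

Baseline: K→C = 6+9 = 15 → 15 days.
S has 6 days of float (longest path through it is 9).
No other chain overtakes it, so the finish is 15 days.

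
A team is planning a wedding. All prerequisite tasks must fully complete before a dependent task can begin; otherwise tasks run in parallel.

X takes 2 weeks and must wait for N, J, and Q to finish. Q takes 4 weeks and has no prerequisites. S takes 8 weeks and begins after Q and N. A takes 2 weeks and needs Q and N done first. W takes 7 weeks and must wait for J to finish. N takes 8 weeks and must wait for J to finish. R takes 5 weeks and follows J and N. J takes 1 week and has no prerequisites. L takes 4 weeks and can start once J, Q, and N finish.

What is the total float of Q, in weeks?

5

The longest chain is J→N→S = 1+8+8 = 17; overall finish 17 weeks.
Longest path through Q: 12 weeks (earliest finish 4, latest finish 9).
Float = 17 − 12 = 5.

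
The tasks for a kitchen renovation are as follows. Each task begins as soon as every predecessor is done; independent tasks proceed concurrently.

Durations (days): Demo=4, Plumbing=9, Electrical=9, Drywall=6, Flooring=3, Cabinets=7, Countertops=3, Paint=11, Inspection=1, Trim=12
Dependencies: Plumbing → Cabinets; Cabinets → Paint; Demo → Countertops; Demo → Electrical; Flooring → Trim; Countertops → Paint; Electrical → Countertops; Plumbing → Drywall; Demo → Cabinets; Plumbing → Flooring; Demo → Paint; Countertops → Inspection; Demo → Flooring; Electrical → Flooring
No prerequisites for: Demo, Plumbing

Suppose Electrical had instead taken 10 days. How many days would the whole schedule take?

Baseline: Demo→Electrical→Flooring→Trim = 4+9+3+12 = 28 → 28 days.
Electrical is on the critical path; changing it to 10 makes that path 29 days.
No other chain overtakes it, so the finish is 29 days.

29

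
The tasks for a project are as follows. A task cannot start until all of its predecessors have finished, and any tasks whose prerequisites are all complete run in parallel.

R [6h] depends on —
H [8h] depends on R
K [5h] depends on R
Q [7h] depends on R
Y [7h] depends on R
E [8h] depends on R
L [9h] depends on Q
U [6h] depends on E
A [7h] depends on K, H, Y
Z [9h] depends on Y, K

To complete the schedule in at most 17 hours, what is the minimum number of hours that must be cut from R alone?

5

Current finish: 22 hours; target: 17.
R is on every critical path, so each hour cut from R cuts the finish by one (this holds down to a finish of 17).
Need 22 − 17 = 5 hours off R → R becomes 1 hour, finish becomes 17.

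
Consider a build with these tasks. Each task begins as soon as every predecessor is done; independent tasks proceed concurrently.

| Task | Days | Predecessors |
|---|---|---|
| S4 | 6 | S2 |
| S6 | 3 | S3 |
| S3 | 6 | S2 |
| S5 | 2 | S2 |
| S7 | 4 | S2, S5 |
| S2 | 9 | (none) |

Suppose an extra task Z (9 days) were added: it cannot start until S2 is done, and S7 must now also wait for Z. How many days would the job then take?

22

Originally the job takes 18 days.
With Z inserted, S7 now waits for max(S2, S5, Z).
New critical path: S2→Z→S7 = 9+9+4 = 22 ⇒ 22 days.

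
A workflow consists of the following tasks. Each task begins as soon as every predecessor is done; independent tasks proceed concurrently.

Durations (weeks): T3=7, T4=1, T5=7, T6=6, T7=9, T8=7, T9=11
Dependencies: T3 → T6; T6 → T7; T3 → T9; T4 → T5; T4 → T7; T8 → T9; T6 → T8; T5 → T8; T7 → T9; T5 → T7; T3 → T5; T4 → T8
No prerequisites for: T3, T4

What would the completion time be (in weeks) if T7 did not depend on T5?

Original critical path: T3→T5→T7→T9 = 7+7+9+11 = 34 ⇒ 34 weeks.
Without T5→T7, T7's earliest start moves from 14 to 13.
After: T3→T6→T7→T9 = 7+6+9+11 = 33 → 33 weeks.

33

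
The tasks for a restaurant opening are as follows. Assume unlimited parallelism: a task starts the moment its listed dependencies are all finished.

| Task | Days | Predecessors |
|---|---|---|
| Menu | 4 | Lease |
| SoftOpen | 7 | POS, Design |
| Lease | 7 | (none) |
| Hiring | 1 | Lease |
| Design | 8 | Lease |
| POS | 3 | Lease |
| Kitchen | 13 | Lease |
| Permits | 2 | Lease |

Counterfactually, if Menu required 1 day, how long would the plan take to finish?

Critical path before the change: Lease→Design→SoftOpen = 7+8+7 = 22 giving 22 days.
Menu has 11 days of float (longest path through it is 11).
No other chain overtakes it, so the finish is 22 days.

22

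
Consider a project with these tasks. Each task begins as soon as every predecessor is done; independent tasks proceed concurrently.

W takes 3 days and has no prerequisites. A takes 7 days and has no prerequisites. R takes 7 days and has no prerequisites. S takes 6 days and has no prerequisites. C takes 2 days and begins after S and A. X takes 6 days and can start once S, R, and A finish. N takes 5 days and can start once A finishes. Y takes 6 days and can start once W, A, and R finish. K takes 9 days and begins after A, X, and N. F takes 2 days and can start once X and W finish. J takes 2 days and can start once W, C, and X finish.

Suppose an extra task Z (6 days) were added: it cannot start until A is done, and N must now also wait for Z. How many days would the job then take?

27

Originally the job takes 22 days.
With Z inserted, N now waits for max(A, Z).
New critical path: A→Z→N→K = 7+6+5+9 = 27 ⇒ 27 days.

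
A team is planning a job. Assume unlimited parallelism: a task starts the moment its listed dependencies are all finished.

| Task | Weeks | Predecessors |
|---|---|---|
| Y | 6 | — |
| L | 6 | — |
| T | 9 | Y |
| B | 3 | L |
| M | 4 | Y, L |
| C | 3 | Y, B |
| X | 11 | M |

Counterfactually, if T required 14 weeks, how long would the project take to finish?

21

As given, the longest chain is Y→M→X = 6+4+11 = 21, so the finish is 21 weeks.
T has 6 weeks of float (longest path through it is 15).
The critical path is still Y→M→X; finish is now 21 weeks.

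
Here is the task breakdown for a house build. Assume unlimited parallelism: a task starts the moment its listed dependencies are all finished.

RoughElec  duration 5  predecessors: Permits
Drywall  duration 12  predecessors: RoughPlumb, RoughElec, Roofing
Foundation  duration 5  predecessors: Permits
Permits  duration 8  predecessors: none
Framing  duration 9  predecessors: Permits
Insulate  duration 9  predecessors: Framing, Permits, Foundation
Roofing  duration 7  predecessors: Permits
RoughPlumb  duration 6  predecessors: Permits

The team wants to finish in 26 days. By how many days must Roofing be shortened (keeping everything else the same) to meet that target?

Current finish: 27 days; target: 26.
Roofing is on every critical path, so each day cut from Roofing cuts the finish by one (this holds down to a finish of 26).
Need 27 − 26 = 1 day off Roofing → Roofing becomes 6 days, finish becomes 26.

1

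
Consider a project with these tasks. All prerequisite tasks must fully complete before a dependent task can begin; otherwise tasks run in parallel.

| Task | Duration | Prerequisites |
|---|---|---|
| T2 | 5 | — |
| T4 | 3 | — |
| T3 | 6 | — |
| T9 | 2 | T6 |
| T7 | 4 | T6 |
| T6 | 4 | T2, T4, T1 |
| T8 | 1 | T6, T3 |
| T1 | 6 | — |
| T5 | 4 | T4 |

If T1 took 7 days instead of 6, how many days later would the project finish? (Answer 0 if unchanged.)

1

Actual critical path: T1→T6→T7 = 6+4+4 = 14 ⇒ 14 days.
T1 is on the critical path; changing it to 7 makes that path 15 days.
That remains the longest chain; total 15 days.
Change in finish: 15 − 14 = +1 days.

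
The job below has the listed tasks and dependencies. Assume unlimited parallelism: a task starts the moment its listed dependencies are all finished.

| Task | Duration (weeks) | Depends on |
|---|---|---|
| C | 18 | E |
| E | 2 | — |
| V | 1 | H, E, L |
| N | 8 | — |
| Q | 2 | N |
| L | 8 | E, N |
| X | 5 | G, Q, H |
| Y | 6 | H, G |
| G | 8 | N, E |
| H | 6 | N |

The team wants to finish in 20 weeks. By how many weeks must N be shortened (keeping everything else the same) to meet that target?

2

Current finish: 22 weeks; target: 20.
N is on every critical path, so each week cut from N cuts the finish by one (this holds down to a finish of 20).
Need 22 − 20 = 2 weeks off N → N becomes 6 weeks, finish becomes 20.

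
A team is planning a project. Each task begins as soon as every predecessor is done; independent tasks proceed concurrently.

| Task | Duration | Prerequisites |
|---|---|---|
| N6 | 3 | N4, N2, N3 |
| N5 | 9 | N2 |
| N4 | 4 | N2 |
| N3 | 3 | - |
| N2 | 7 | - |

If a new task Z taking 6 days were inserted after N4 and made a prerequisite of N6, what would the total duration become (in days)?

Originally the schedule takes 16 days.
With Z inserted, N6 now waits for max(N4, N2, N3, Z).
New critical path: N2→N4→Z→N6 = 7+4+6+3 = 20 ⇒ 20 days.

20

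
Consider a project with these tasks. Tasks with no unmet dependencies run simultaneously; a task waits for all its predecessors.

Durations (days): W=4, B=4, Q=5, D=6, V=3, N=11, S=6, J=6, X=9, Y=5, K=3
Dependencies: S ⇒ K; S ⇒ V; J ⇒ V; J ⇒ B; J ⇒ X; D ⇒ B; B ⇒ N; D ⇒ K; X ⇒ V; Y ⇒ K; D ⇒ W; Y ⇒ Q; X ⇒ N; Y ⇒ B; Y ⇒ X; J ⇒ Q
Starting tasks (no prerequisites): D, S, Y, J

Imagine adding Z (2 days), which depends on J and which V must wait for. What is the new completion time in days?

26

Originally the project takes 26 days.
With Z inserted, V now waits for max(J, X, S, Z).
New critical path: J→X→N = 6+9+11 = 26 ⇒ 26 days.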